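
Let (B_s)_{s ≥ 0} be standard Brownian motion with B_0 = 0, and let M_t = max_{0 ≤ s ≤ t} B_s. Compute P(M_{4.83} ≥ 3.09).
P(M_{4.83} ≥ 3.09) = 2·P(B_{4.83} ≥ 3.09) = 2(1 − Φ(3.09/√4.83)) ≈ 0.1597

By the reflection principle for Brownian motion, P(M_t ≥ a) = 2 · P(B_t ≥ a) for a ≥ 0. Since B_t ~ N(0, t), P(B_t ≥ 3.09) = 1 − Φ(3.09/√t) = 1 − Φ(3.09/√4.83) = 1 − Φ(1.4060). So
  P(M_{4.83} ≥ 3.09) = 2(1 − Φ(1.4060)) ≈ 0.1597.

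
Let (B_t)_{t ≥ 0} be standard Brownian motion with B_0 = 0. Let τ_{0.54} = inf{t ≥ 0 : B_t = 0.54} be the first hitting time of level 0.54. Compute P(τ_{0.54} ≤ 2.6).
P(τ_{0.54} ≤ 2.6) = 2(1 − Φ(0.54/√2.6)) = 2(1 − Φ(0.3349)) ≈ 0.7377

By the reflection principle for standard BM, P(τ_b ≤ t) = 2 · P(B_t ≥ b). Since B_t ~ N(0, t), P(B_t ≥ 0.54) = 1 − Φ(0.54/√t) = 1 − Φ(0.54/√2.6) = 1 − Φ(0.3349) ≈ 0.36885. Doubling: P(τ_{0.54} ≤ 2.6) ≈ 2 · 0.36885 = 0.73770 ≈ 0.7377.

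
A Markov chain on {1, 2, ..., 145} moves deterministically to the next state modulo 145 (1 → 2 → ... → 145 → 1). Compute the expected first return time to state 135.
E[T_135 | X_0 = 135] = 145

The chain cycles deterministically, so starting at state 135 it returns in exactly 145 steps. Equivalently, the stationary distribution is uniform π_j = 1/145 for every state j, so by Kac's formula E[T_135] = 1/π_135 = 145.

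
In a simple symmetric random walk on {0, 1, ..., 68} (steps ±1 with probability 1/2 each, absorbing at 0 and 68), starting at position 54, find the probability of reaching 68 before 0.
P(hit 68 before 0) = 54/68 = 27/34

Let u_k = P(hit 68 before 0 | start at k). Then u_0 = 0, u_68 = 1, and u_k = u_{k-1}/2 + u_{k+1}/2 for 1 ≤ k ≤ 67. This harmonic recurrence is solved by u_k = k/68, giving u_54 = 54/68 = 27/34.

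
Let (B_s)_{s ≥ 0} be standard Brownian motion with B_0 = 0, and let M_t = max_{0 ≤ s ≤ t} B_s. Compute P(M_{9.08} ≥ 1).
P(M_{9.08} ≥ 1) = 2·P(B_{9.08} ≥ 1) = 2(1 − Φ(1/√9.08)) ≈ 0.7400

By the reflection principle for Brownian motion, P(M_t ≥ a) = 2 · P(B_t ≥ a) for a ≥ 0. Since B_t ~ N(0, t), P(B_t ≥ 1) = 1 − Φ(1/√t) = 1 − Φ(1/√9.08) = 1 − Φ(0.3319). So
  P(M_{9.08} ≥ 1) = 2(1 − Φ(0.3319)) ≈ 0.7400.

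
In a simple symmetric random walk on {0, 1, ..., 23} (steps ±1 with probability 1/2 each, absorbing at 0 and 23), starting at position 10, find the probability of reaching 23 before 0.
P(hit 23 before 0) = 10/23

Let u_k = P(hit 23 before 0 | start at k). Then u_0 = 0, u_23 = 1, and u_k = u_{k-1}/2 + u_{k+1}/2 for 1 ≤ k ≤ 22. This harmonic recurrence is solved by u_k = k/23, giving u_10 = 10/23.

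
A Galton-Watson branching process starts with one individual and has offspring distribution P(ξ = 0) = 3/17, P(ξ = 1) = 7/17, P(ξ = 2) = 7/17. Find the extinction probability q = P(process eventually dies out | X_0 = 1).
q = 3/7

The pgf is f(s) = 3/17 + 7/17·s + 7/17·s². The extinction probability q is the smallest fixed point of f in [0, 1]. Setting s = f(s):
  7/17·s² + (7/17 − 1)·s + 3/17 = 0
  7/17·s² − (3/17 + 7/17)·s + 3/17 = 0
which factors as (s − 1)·(7/17·s − 3/17) = 0, giving roots s = 1 and s = (3/17)/(7/17) = 3/7.
Mean offspring μ = 7/17 + 2·7/17 = 21/17 > 1 (supercritical), so q < 1. The extinction probability is the smaller root: q = (3/17)/(7/17) = 3/7.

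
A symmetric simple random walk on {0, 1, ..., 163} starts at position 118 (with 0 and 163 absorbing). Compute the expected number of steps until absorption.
E[τ | X_0 = 118] = 5310

Let v_k = E[τ | X_0 = k]. Boundary: v_0 = v_163 = 0. Recurrence: v_k = 1 + (v_{k-1} + v_{k+1})/2 for 1 ≤ k ≤ 162. The particular solution to v_k − (v_{k-1} + v_{k+1})/2 = 1 is v_k = −k^2. Adding homogeneous solution A + B k and matching boundaries gives v_k = k (163 − k). Substituting k = 118: v_118 = 118 · 45 = 5310.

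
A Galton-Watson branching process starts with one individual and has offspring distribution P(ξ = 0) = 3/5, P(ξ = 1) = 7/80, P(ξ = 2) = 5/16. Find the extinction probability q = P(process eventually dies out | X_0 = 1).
q = 1

Mean offspring μ = 0·3/5 + 1·7/80 + 2·5/16 = 57/80 ≤ 1. For μ ≤ 1 with offspring not concentrated at 1, the Galton-Watson process goes extinct almost surely, so q = 1.
(Algebraic check: The pgf is f(s) = 3/5 + 7/80·s + 5/16·s². The extinction probability q is the smallest fixed point of f in [0, 1]. Setting s = f(s):
  5/16·s² + (7/80 − 1)·s + 3/5 = 0
  5/16·s² − (3/5 + 5/16)·s + 3/5 = 0
which factors as (s − 1)·(5/16·s − 3/5) = 0, giving roots s = 1 and s = (3/5)/(5/16) = 48/25. Since 48/25 ≥ 1, the smallest root in [0, 1] is s = 1.)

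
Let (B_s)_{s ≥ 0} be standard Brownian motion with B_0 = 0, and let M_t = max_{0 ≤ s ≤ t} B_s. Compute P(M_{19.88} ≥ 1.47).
P(M_{19.88} ≥ 1.47) = 2·P(B_{19.88} ≥ 1.47) = 2(1 − Φ(1.47/√19.88)) ≈ 0.7416

By the reflection principle for Brownian motion, P(M_t ≥ a) = 2 · P(B_t ≥ a) for a ≥ 0. Since B_t ~ N(0, t), P(B_t ≥ 1.47) = 1 − Φ(1.47/√t) = 1 − Φ(1.47/√19.88) = 1 − Φ(0.3297). So
  P(M_{19.88} ≥ 1.47) = 2(1 − Φ(0.3297)) ≈ 0.7416.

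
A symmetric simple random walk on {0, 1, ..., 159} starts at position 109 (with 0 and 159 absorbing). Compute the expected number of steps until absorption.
E[τ | X_0 = 109] = 5450

Let v_k = E[τ | X_0 = k]. Boundary: v_0 = v_159 = 0. Recurrence: v_k = 1 + (v_{k-1} + v_{k+1})/2 for 1 ≤ k ≤ 158. The particular solution to v_k − (v_{k-1} + v_{k+1})/2 = 1 is v_k = −k^2. Adding homogeneous solution A + B k and matching boundaries gives v_k = k (159 − k). Substituting k = 109: v_109 = 109 · 50 = 5450.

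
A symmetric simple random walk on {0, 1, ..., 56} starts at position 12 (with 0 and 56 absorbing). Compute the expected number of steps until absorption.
E[τ | X_0 = 12] = 528

Let v_k = E[τ | X_0 = k]. Boundary: v_0 = v_56 = 0. Recurrence: v_k = 1 + (v_{k-1} + v_{k+1})/2 for 1 ≤ k ≤ 55. The particular solution to v_k − (v_{k-1} + v_{k+1})/2 = 1 is v_k = −k^2. Adding homogeneous solution A + B k and matching boundaries gives v_k = k (56 − k). Substituting k = 12: v_12 = 12 · 44 = 528.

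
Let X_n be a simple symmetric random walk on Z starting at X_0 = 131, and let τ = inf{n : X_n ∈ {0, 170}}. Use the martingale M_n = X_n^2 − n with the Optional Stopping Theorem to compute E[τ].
E[τ] = 5109

M_n = X_n^2 − n is a martingale (since E[X_{n+1}^2 | F_n] = X_n^2 + 1). By OST (τ has finite mean in a bounded region), E[M_τ] = E[M_0] = X_0^2 − 0 = 131^2 = 17161. Also E[M_τ] = E[X_τ^2] − E[τ]. The walk exits at 0 or 170, with P(hit 170 first) = 131/170, so E[X_τ^2] = 170^2 · 131/170 + 0 = 22270. Thus E[τ] = E[X_τ^2] − E[M_τ] = 22270 − 17161 = 5109 = 131(170 − 131) = 5109.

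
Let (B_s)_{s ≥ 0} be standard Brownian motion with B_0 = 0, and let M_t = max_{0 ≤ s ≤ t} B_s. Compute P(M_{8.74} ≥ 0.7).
P(M_{8.74} ≥ 0.7) = 2·P(B_{8.74} ≥ 0.7) = 2(1 − Φ(0.7/√8.74)) ≈ 0.8128

By the reflection principle for Brownian motion, P(M_t ≥ a) = 2 · P(B_t ≥ a) for a ≥ 0. Since B_t ~ N(0, t), P(B_t ≥ 0.7) = 1 − Φ(0.7/√t) = 1 − Φ(0.7/√8.74) = 1 − Φ(0.2368). So
  P(M_{8.74} ≥ 0.7) = 2(1 − Φ(0.2368)) ≈ 0.8128.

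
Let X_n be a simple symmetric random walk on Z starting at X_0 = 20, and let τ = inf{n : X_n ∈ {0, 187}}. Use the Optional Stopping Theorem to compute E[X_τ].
E[X_τ] = 20

X_n is a martingale and τ is a bounded-mean stopping time (indeed τ is finite a.s. with bounded expectation since the walk is in a bounded region). By the OST, E[X_τ] = E[X_0] = 20. Equivalently: E[X_τ] = 187 · P(hit 187 first) + 0 · P(hit 0 first) = 187 · (20/187) = 20.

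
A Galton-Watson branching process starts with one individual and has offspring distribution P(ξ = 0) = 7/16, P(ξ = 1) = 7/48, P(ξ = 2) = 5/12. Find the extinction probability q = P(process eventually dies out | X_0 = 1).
q = 1

Mean offspring μ = 0·7/16 + 1·7/48 + 2·5/12 = 47/48 ≤ 1. For μ ≤ 1 with offspring not concentrated at 1, the Galton-Watson process goes extinct almost surely, so q = 1.
(Algebraic check: The pgf is f(s) = 7/16 + 7/48·s + 5/12·s². The extinction probability q is the smallest fixed point of f in [0, 1]. Setting s = f(s):
  5/12·s² + (7/48 − 1)·s + 7/16 = 0
  5/12·s² − (7/16 + 5/12)·s + 7/16 = 0
which factors as (s − 1)·(5/12·s − 7/16) = 0, giving roots s = 1 and s = (7/16)/(5/12) = 21/20. Since 21/20 ≥ 1, the smallest root in [0, 1] is s = 1.)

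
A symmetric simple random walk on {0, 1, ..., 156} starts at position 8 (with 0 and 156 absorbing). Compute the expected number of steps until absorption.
E[τ | X_0 = 8] = 1184

Let v_k = E[τ | X_0 = k]. Boundary: v_0 = v_156 = 0. Recurrence: v_k = 1 + (v_{k-1} + v_{k+1})/2 for 1 ≤ k ≤ 155. The particular solution to v_k − (v_{k-1} + v_{k+1})/2 = 1 is v_k = −k^2. Adding homogeneous solution A + B k and matching boundaries gives v_k = k (156 − k). Substituting k = 8: v_8 = 8 · 148 = 1184.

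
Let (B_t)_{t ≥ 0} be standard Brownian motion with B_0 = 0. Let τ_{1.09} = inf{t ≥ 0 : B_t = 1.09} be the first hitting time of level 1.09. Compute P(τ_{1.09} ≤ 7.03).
P(τ_{1.09} ≤ 7.03) = 2(1 − Φ(1.09/√7.03)) = 2(1 − Φ(0.4111)) ≈ 0.6810

By the reflection principle for standard BM, P(τ_b ≤ t) = 2 · P(B_t ≥ b). Since B_t ~ N(0, t), P(B_t ≥ 1.09) = 1 − Φ(1.09/√t) = 1 − Φ(1.09/√7.03) = 1 − Φ(0.4111) ≈ 0.34050. Doubling: P(τ_{1.09} ≤ 7.03) ≈ 2 · 0.34050 = 0.68100 ≈ 0.6810.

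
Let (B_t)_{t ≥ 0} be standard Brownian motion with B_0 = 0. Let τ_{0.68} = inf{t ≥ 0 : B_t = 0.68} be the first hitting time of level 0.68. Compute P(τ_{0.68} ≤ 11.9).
P(τ_{0.68} ≤ 11.9) = 2(1 − Φ(0.68/√11.9)) = 2(1 − Φ(0.1971)) ≈ 0.8437

By the reflection principle for standard BM, P(τ_b ≤ t) = 2 · P(B_t ≥ b). Since B_t ~ N(0, t), P(B_t ≥ 0.68) = 1 − Φ(0.68/√t) = 1 − Φ(0.68/√11.9) = 1 − Φ(0.1971) ≈ 0.42187. Doubling: P(τ_{0.68} ≤ 11.9) ≈ 2 · 0.42187 = 0.84374 ≈ 0.8437.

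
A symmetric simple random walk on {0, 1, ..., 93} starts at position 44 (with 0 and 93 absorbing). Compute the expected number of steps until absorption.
E[τ | X_0 = 44] = 2156

Let v_k = E[τ | X_0 = k]. Boundary: v_0 = v_93 = 0. Recurrence: v_k = 1 + (v_{k-1} + v_{k+1})/2 for 1 ≤ k ≤ 92. The particular solution to v_k − (v_{k-1} + v_{k+1})/2 = 1 is v_k = −k^2. Adding homogeneous solution A + B k and matching boundaries gives v_k = k (93 − k). Substituting k = 44: v_44 = 44 · 49 = 2156.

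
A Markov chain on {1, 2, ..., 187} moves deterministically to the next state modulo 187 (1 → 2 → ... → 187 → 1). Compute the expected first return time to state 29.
E[T_29 | X_0 = 29] = 187

The chain cycles deterministically, so starting at state 29 it returns in exactly 187 steps. Equivalently, the stationary distribution is uniform π_j = 1/187 for every state j, so by Kac's formula E[T_29] = 1/π_29 = 187.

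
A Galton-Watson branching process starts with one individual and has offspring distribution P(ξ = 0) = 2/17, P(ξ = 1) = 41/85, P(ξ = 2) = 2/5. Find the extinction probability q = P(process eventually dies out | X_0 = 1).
q = 5/17

The pgf is f(s) = 2/17 + 41/85·s + 2/5·s². The extinction probability q is the smallest fixed point of f in [0, 1]. Setting s = f(s):
  2/5·s² + (41/85 − 1)·s + 2/17 = 0
  2/5·s² − (2/17 + 2/5)·s + 2/17 = 0
which factors as (s − 1)·(2/5·s − 2/17) = 0, giving roots s = 1 and s = (2/17)/(2/5) = 5/17.
Mean offspring μ = 41/85 + 2·2/5 = 109/85 > 1 (supercritical), so q < 1. The extinction probability is the smaller root: q = (2/17)/(2/5) = 5/17.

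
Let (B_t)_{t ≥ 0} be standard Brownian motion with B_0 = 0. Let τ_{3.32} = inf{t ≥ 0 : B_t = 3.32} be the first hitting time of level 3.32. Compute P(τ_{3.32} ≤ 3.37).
P(τ_{3.32} ≤ 3.37) = 2(1 − Φ(3.32/√3.37)) = 2(1 − Φ(1.8085)) ≈ 0.0705

By the reflection principle for standard BM, P(τ_b ≤ t) = 2 · P(B_t ≥ b). Since B_t ~ N(0, t), P(B_t ≥ 3.32) = 1 − Φ(3.32/√t) = 1 − Φ(3.32/√3.37) = 1 − Φ(1.8085) ≈ 0.03526. Doubling: P(τ_{3.32} ≤ 3.37) ≈ 2 · 0.03526 = 0.07052 ≈ 0.0705.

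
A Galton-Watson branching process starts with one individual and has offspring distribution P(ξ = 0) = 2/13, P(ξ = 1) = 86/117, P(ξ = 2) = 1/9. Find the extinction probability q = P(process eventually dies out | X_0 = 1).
q = 1

Mean offspring μ = 0·2/13 + 1·86/117 + 2·1/9 = 112/117 ≤ 1. For μ ≤ 1 with offspring not concentrated at 1, the Galton-Watson process goes extinct almost surely, so q = 1.
(Algebraic check: The pgf is f(s) = 2/13 + 86/117·s + 1/9·s². The extinction probability q is the smallest fixed point of f in [0, 1]. Setting s = f(s):
  1/9·s² + (86/117 − 1)·s + 2/13 = 0
  1/9·s² − (2/13 + 1/9)·s + 2/13 = 0
which factors as (s − 1)·(1/9·s − 2/13) = 0, giving roots s = 1 and s = (2/13)/(1/9) = 18/13. Since 18/13 ≥ 1, the smallest root in [0, 1] is s = 1.)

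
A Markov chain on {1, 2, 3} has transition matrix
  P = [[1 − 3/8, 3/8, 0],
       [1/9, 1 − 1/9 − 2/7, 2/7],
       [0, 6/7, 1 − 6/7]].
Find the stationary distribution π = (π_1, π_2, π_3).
π = (2/11, 27/44, 9/44)

This is a birth-death chain on three states, which satisfies detailed balance: π_1 · P_{12} = π_2 · P_{21} and π_2 · P_{23} = π_3 · P_{32}.
From π_1 · 3/8 = π_2 · 1/9: π_2/π_1 = (3/8)/(1/9) = 27/8.
From π_2 · 2/7 = π_3 · 6/7: π_3/π_2 = (2/7)/(6/7) = 1/3.
Take π_1 proportional to 1; then unnormalized π = (1, 27/8, 9/8). Normalize by dividing by the sum 11/2:
  π = (2/11, 27/44, 9/44).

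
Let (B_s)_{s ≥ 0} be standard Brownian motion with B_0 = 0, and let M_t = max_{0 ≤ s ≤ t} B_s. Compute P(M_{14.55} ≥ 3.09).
P(M_{14.55} ≥ 3.09) = 2·P(B_{14.55} ≥ 3.09) = 2(1 − Φ(3.09/√14.55)) ≈ 0.4179

By the reflection principle for Brownian motion, P(M_t ≥ a) = 2 · P(B_t ≥ a) for a ≥ 0. Since B_t ~ N(0, t), P(B_t ≥ 3.09) = 1 − Φ(3.09/√t) = 1 − Φ(3.09/√14.55) = 1 − Φ(0.8101). So
  P(M_{14.55} ≥ 3.09) = 2(1 − Φ(0.8101)) ≈ 0.4179.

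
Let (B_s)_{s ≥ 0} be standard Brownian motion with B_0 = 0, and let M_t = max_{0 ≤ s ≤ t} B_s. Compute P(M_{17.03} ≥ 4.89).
P(M_{17.03} ≥ 4.89) = 2·P(B_{17.03} ≥ 4.89) = 2(1 − Φ(4.89/√17.03)) ≈ 0.2360

By the reflection principle for Brownian motion, P(M_t ≥ a) = 2 · P(B_t ≥ a) for a ≥ 0. Since B_t ~ N(0, t), P(B_t ≥ 4.89) = 1 − Φ(4.89/√t) = 1 − Φ(4.89/√17.03) = 1 − Φ(1.1850). So
  P(M_{17.03} ≥ 4.89) = 2(1 − Φ(1.1850)) ≈ 0.2360.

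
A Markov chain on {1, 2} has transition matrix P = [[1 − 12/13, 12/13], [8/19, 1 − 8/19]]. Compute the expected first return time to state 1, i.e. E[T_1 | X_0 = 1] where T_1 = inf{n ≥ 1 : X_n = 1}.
E[T_1 | X_0 = 1] = 1/π_1 = 83/26

For an irreducible recurrent Markov chain with stationary distribution π, E[T_i | X_0 = i] = 1/π_i (Kac's formula). Here π_1 = (8/19)/(12/13 + 8/19) = (8/19)/(332/247) = 26/83, so E[T_1 | X_0 = 1] = 1/π_1 = (12/13 + 8/19)/(8/19) = (332/247)/(8/19) = 83/26.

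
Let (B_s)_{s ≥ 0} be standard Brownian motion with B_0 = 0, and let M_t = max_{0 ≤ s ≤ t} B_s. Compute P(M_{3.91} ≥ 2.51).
P(M_{3.91} ≥ 2.51) = 2·P(B_{3.91} ≥ 2.51) = 2(1 − Φ(2.51/√3.91)) ≈ 0.2043

By the reflection principle for Brownian motion, P(M_t ≥ a) = 2 · P(B_t ≥ a) for a ≥ 0. Since B_t ~ N(0, t), P(B_t ≥ 2.51) = 1 − Φ(2.51/√t) = 1 − Φ(2.51/√3.91) = 1 − Φ(1.2694). So
  P(M_{3.91} ≥ 2.51) = 2(1 − Φ(1.2694)) ≈ 0.2043.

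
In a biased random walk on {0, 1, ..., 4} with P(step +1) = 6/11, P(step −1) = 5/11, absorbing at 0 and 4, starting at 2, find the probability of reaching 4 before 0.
P(hit 4 before 0) = (1 − (5/6)^2) / (1 − (5/6)^4) = 36/61

Let u_k denote P(reach 4 before 0 | start at k). Boundary: u_0 = 0, u_4 = 1. Recurrence: u_k = 6/11·u_{k+1} + 5/11·u_{k-1} for 1 ≤ k ≤ 3. Try u_k = A + B·r^k with r = q/p = (5/11)/(6/11) = 5/6. Substitution satisfies the recurrence; boundary conditions give:
  u_k = (1 − r^k) / (1 − r^N) = (1 − (5/6)^2) / (1 − (5/6)^4) = 36/61.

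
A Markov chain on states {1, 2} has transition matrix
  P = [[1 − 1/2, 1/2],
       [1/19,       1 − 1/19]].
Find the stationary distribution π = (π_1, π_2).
π_1 = 2/21, π_2 = 19/21

Solve πP = π with π_1 + π_2 = 1. From πP = π: π_1 · (1 − 1/2) + π_2 · 1/19 = π_1 ⇒ π_2 · 1/19 = π_1 · 1/2 ⇒ π_2/π_1 = (1/2)/(1/19) = 19/2. Together with π_1 + π_2 = 1:
  π_1 = (1/19)/(1/2 + 1/19) = (1/19)/(21/38) = 2/21,
  π_2 = (1/2)/(1/2 + 1/19) = (1/2)/(21/38) = 19/21.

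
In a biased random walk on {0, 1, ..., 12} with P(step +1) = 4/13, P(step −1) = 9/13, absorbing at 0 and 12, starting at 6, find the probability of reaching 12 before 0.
P(hit 12 before 0) = (1 − (9/4)^6) / (1 − (9/4)^12) = 4096/535537

Let u_k denote P(reach 12 before 0 | start at k). Boundary: u_0 = 0, u_12 = 1. Recurrence: u_k = 4/13·u_{k+1} + 9/13·u_{k-1} for 1 ≤ k ≤ 11. Try u_k = A + B·r^k with r = q/p = (9/13)/(4/13) = 9/4. Substitution satisfies the recurrence; boundary conditions give:
  u_k = (1 − r^k) / (1 − r^N) = (1 − (9/4)^6) / (1 − (9/4)^12) = 4096/535537.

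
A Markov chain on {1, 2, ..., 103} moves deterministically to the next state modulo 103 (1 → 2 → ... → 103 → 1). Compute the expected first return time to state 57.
E[T_57 | X_0 = 57] = 103

The chain cycles deterministically, so starting at state 57 it returns in exactly 103 steps. Equivalently, the stationary distribution is uniform π_j = 1/103 for every state j, so by Kac's formula E[T_57] = 1/π_57 = 103.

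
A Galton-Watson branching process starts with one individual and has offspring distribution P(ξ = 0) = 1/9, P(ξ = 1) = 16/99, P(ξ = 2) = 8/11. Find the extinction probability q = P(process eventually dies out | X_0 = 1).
q = 11/72

The pgf is f(s) = 1/9 + 16/99·s + 8/11·s². The extinction probability q is the smallest fixed point of f in [0, 1]. Setting s = f(s):
  8/11·s² + (16/99 − 1)·s + 1/9 = 0
  8/11·s² − (1/9 + 8/11)·s + 1/9 = 0
which factors as (s − 1)·(8/11·s − 1/9) = 0, giving roots s = 1 and s = (1/9)/(8/11) = 11/72.
Mean offspring μ = 16/99 + 2·8/11 = 160/99 > 1 (supercritical), so q < 1. The extinction probability is the smaller root: q = (1/9)/(8/11) = 11/72.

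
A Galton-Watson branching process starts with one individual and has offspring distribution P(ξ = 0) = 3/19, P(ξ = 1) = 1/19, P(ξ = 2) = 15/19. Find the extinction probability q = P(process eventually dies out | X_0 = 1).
q = 1/5

The pgf is f(s) = 3/19 + 1/19·s + 15/19·s². The extinction probability q is the smallest fixed point of f in [0, 1]. Setting s = f(s):
  15/19·s² + (1/19 − 1)·s + 3/19 = 0
  15/19·s² − (3/19 + 15/19)·s + 3/19 = 0
which factors as (s − 1)·(15/19·s − 3/19) = 0, giving roots s = 1 and s = (3/19)/(15/19) = 1/5.
Mean offspring μ = 1/19 + 2·15/19 = 31/19 > 1 (supercritical), so q < 1. The extinction probability is the smaller root: q = (3/19)/(15/19) = 1/5.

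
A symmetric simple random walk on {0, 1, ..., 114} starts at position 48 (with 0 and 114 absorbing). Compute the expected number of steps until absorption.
E[τ | X_0 = 48] = 3168

Let v_k = E[τ | X_0 = k]. Boundary: v_0 = v_114 = 0. Recurrence: v_k = 1 + (v_{k-1} + v_{k+1})/2 for 1 ≤ k ≤ 113. The particular solution to v_k − (v_{k-1} + v_{k+1})/2 = 1 is v_k = −k^2. Adding homogeneous solution A + B k and matching boundaries gives v_k = k (114 − k). Substituting k = 48: v_48 = 48 · 66 = 3168.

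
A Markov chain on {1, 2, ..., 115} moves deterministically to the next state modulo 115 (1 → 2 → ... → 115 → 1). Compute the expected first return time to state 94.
E[T_94 | X_0 = 94] = 115

The chain cycles deterministically, so starting at state 94 it returns in exactly 115 steps. Equivalently, the stationary distribution is uniform π_j = 1/115 for every state j, so by Kac's formula E[T_94] = 1/π_94 = 115.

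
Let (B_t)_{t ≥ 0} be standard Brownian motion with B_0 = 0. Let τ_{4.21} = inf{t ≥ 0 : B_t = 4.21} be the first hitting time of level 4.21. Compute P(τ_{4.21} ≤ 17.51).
P(τ_{4.21} ≤ 17.51) = 2(1 − Φ(4.21/√17.51)) = 2(1 − Φ(1.0061)) ≈ 0.3144

By the reflection principle for standard BM, P(τ_b ≤ t) = 2 · P(B_t ≥ b). Since B_t ~ N(0, t), P(B_t ≥ 4.21) = 1 − Φ(4.21/√t) = 1 − Φ(4.21/√17.51) = 1 − Φ(1.0061) ≈ 0.15718. Doubling: P(τ_{4.21} ≤ 17.51) ≈ 2 · 0.15718 = 0.31436 ≈ 0.3144.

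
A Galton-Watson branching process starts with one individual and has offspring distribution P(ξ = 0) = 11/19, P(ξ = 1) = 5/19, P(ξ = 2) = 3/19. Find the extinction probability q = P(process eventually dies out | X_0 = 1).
q = 1

Mean offspring μ = 0·11/19 + 1·5/19 + 2·3/19 = 11/19 ≤ 1. For μ ≤ 1 with offspring not concentrated at 1, the Galton-Watson process goes extinct almost surely, so q = 1.
(Algebraic check: The pgf is f(s) = 11/19 + 5/19·s + 3/19·s². The extinction probability q is the smallest fixed point of f in [0, 1]. Setting s = f(s):
  3/19·s² + (5/19 − 1)·s + 11/19 = 0
  3/19·s² − (11/19 + 3/19)·s + 11/19 = 0
which factors as (s − 1)·(3/19·s − 11/19) = 0, giving roots s = 1 and s = (11/19)/(3/19) = 11/3. Since 11/3 ≥ 1, the smallest root in [0, 1] is s = 1.)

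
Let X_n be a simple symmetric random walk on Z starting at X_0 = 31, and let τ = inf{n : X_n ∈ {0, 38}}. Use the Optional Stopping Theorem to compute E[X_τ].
E[X_τ] = 31

X_n is a martingale and τ is a bounded-mean stopping time (indeed τ is finite a.s. with bounded expectation since the walk is in a bounded region). By the OST, E[X_τ] = E[X_0] = 31. Equivalently: E[X_τ] = 38 · P(hit 38 first) + 0 · P(hit 0 first) = 38 · (31/38) = 31.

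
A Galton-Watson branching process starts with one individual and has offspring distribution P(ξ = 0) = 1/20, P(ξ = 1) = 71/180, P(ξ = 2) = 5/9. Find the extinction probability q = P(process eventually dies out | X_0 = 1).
q = 9/100

The pgf is f(s) = 1/20 + 71/180·s + 5/9·s². The extinction probability q is the smallest fixed point of f in [0, 1]. Setting s = f(s):
  5/9·s² + (71/180 − 1)·s + 1/20 = 0
  5/9·s² − (1/20 + 5/9)·s + 1/20 = 0
which factors as (s − 1)·(5/9·s − 1/20) = 0, giving roots s = 1 and s = (1/20)/(5/9) = 9/100.
Mean offspring μ = 71/180 + 2·5/9 = 271/180 > 1 (supercritical), so q < 1. The extinction probability is the smaller root: q = (1/20)/(5/9) = 9/100.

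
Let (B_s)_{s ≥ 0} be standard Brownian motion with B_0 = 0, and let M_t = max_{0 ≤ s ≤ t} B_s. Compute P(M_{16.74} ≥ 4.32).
P(M_{16.74} ≥ 4.32) = 2·P(B_{16.74} ≥ 4.32) = 2(1 − Φ(4.32/√16.74)) ≈ 0.2910

By the reflection principle for Brownian motion, P(M_t ≥ a) = 2 · P(B_t ≥ a) for a ≥ 0. Since B_t ~ N(0, t), P(B_t ≥ 4.32) = 1 − Φ(4.32/√t) = 1 − Φ(4.32/√16.74) = 1 − Φ(1.0559). So
  P(M_{16.74} ≥ 4.32) = 2(1 − Φ(1.0559)) ≈ 0.2910.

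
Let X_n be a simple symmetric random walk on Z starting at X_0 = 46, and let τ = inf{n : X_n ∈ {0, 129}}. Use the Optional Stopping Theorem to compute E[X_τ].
E[X_τ] = 46

X_n is a martingale and τ is a bounded-mean stopping time (indeed τ is finite a.s. with bounded expectation since the walk is in a bounded region). By the OST, E[X_τ] = E[X_0] = 46. Equivalently: E[X_τ] = 129 · P(hit 129 first) + 0 · P(hit 0 first) = 129 · (46/129) = 46.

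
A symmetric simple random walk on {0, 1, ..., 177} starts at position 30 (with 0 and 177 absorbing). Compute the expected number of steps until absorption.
E[τ | X_0 = 30] = 4410

Let v_k = E[τ | X_0 = k]. Boundary: v_0 = v_177 = 0. Recurrence: v_k = 1 + (v_{k-1} + v_{k+1})/2 for 1 ≤ k ≤ 176. The particular solution to v_k − (v_{k-1} + v_{k+1})/2 = 1 is v_k = −k^2. Adding homogeneous solution A + B k and matching boundaries gives v_k = k (177 − k). Substituting k = 30: v_30 = 30 · 147 = 4410.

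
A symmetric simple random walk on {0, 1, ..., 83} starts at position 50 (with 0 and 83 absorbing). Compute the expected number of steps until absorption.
E[τ | X_0 = 50] = 1650

Let v_k = E[τ | X_0 = k]. Boundary: v_0 = v_83 = 0. Recurrence: v_k = 1 + (v_{k-1} + v_{k+1})/2 for 1 ≤ k ≤ 82. The particular solution to v_k − (v_{k-1} + v_{k+1})/2 = 1 is v_k = −k^2. Adding homogeneous solution A + B k and matching boundaries gives v_k = k (83 − k). Substituting k = 50: v_50 = 50 · 33 = 1650.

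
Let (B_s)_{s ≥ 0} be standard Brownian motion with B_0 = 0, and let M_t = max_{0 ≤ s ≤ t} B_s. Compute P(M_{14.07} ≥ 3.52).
P(M_{14.07} ≥ 3.52) = 2·P(B_{14.07} ≥ 3.52) = 2(1 − Φ(3.52/√14.07)) ≈ 0.3480

By the reflection principle for Brownian motion, P(M_t ≥ a) = 2 · P(B_t ≥ a) for a ≥ 0. Since B_t ~ N(0, t), P(B_t ≥ 3.52) = 1 − Φ(3.52/√t) = 1 − Φ(3.52/√14.07) = 1 − Φ(0.9384). So
  P(M_{14.07} ≥ 3.52) = 2(1 − Φ(0.9384)) ≈ 0.3480.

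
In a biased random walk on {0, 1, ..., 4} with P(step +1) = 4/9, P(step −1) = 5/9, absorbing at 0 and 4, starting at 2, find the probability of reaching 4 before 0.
P(hit 4 before 0) = (1 − (5/4)^2) / (1 − (5/4)^4) = 16/41

Let u_k denote P(reach 4 before 0 | start at k). Boundary: u_0 = 0, u_4 = 1. Recurrence: u_k = 4/9·u_{k+1} + 5/9·u_{k-1} for 1 ≤ k ≤ 3. Try u_k = A + B·r^k with r = q/p = (5/9)/(4/9) = 5/4. Substitution satisfies the recurrence; boundary conditions give:
  u_k = (1 − r^k) / (1 − r^N) = (1 − (5/4)^2) / (1 − (5/4)^4) = 16/41.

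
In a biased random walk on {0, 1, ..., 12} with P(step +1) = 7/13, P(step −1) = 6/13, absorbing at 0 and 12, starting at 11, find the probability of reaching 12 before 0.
P(hit 12 before 0) = (1 − (6/7)^11) / (1 − (6/7)^12) = 11301707809/11664504865

Let u_k denote P(reach 12 before 0 | start at k). Boundary: u_0 = 0, u_12 = 1. Recurrence: u_k = 7/13·u_{k+1} + 6/13·u_{k-1} for 1 ≤ k ≤ 11. Try u_k = A + B·r^k with r = q/p = (6/13)/(7/13) = 6/7. Substitution satisfies the recurrence; boundary conditions give:
  u_k = (1 − r^k) / (1 − r^N) = (1 − (6/7)^11) / (1 − (6/7)^12) = 11301707809/11664504865.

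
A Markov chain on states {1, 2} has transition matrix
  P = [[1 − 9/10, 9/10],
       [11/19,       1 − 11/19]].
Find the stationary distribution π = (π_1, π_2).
π_1 = 110/281, π_2 = 171/281

Solve πP = π with π_1 + π_2 = 1. From πP = π: π_1 · (1 − 9/10) + π_2 · 11/19 = π_1 ⇒ π_2 · 11/19 = π_1 · 9/10 ⇒ π_2/π_1 = (9/10)/(11/19) = 171/110. Together with π_1 + π_2 = 1:
  π_1 = (11/19)/(9/10 + 11/19) = (11/19)/(281/190) = 110/281,
  π_2 = (9/10)/(9/10 + 11/19) = (9/10)/(281/190) = 171/281.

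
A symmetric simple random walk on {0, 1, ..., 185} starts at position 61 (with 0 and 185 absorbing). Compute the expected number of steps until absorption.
E[τ | X_0 = 61] = 7564

Let v_k = E[τ | X_0 = k]. Boundary: v_0 = v_185 = 0. Recurrence: v_k = 1 + (v_{k-1} + v_{k+1})/2 for 1 ≤ k ≤ 184. The particular solution to v_k − (v_{k-1} + v_{k+1})/2 = 1 is v_k = −k^2. Adding homogeneous solution A + B k and matching boundaries gives v_k = k (185 − k). Substituting k = 61: v_61 = 61 · 124 = 7564.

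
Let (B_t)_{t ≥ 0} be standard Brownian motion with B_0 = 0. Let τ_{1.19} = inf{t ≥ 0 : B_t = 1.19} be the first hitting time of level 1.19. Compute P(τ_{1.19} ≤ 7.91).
P(τ_{1.19} ≤ 7.91) = 2(1 − Φ(1.19/√7.91)) = 2(1 − Φ(0.4231)) ≈ 0.6722

By the reflection principle for standard BM, P(τ_b ≤ t) = 2 · P(B_t ≥ b). Since B_t ~ N(0, t), P(B_t ≥ 1.19) = 1 − Φ(1.19/√t) = 1 − Φ(1.19/√7.91) = 1 − Φ(0.4231) ≈ 0.33611. Doubling: P(τ_{1.19} ≤ 7.91) ≈ 2 · 0.33611 = 0.67222 ≈ 0.6722.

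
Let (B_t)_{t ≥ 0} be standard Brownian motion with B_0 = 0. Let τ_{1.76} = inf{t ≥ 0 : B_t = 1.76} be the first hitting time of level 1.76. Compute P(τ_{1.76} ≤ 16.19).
P(τ_{1.76} ≤ 16.19) = 2(1 − Φ(1.76/√16.19)) = 2(1 − Φ(0.4374)) ≈ 0.6618

By the reflection principle for standard BM, P(τ_b ≤ t) = 2 · P(B_t ≥ b). Since B_t ~ N(0, t), P(B_t ≥ 1.76) = 1 − Φ(1.76/√t) = 1 − Φ(1.76/√16.19) = 1 − Φ(0.4374) ≈ 0.33091. Doubling: P(τ_{1.76} ≤ 16.19) ≈ 2 · 0.33091 = 0.66182 ≈ 0.6618.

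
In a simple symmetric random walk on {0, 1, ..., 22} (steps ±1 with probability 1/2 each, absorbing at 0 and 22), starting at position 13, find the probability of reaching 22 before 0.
P(hit 22 before 0) = 13/22

Let u_k = P(hit 22 before 0 | start at k). Then u_0 = 0, u_22 = 1, and u_k = u_{k-1}/2 + u_{k+1}/2 for 1 ≤ k ≤ 21. This harmonic recurrence is solved by u_k = k/22, giving u_13 = 13/22.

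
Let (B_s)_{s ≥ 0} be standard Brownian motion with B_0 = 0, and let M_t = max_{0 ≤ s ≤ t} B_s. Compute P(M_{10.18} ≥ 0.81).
P(M_{10.18} ≥ 0.81) = 2·P(B_{10.18} ≥ 0.81) = 2(1 − Φ(0.81/√10.18)) ≈ 0.7996

By the reflection principle for Brownian motion, P(M_t ≥ a) = 2 · P(B_t ≥ a) for a ≥ 0. Since B_t ~ N(0, t), P(B_t ≥ 0.81) = 1 − Φ(0.81/√t) = 1 − Φ(0.81/√10.18) = 1 − Φ(0.2539). So
  P(M_{10.18} ≥ 0.81) = 2(1 − Φ(0.2539)) ≈ 0.7996.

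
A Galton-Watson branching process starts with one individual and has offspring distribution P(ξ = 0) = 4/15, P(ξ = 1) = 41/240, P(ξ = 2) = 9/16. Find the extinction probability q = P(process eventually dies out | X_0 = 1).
q = 64/135

The pgf is f(s) = 4/15 + 41/240·s + 9/16·s². The extinction probability q is the smallest fixed point of f in [0, 1]. Setting s = f(s):
  9/16·s² + (41/240 − 1)·s + 4/15 = 0
  9/16·s² − (4/15 + 9/16)·s + 4/15 = 0
which factors as (s − 1)·(9/16·s − 4/15) = 0, giving roots s = 1 and s = (4/15)/(9/16) = 64/135.
Mean offspring μ = 41/240 + 2·9/16 = 311/240 > 1 (supercritical), so q < 1. The extinction probability is the smaller root: q = (4/15)/(9/16) = 64/135.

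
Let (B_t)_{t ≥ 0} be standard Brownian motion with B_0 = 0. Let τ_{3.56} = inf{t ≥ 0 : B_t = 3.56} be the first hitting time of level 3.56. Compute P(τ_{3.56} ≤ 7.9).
P(τ_{3.56} ≤ 7.9) = 2(1 − Φ(3.56/√7.9)) = 2(1 − Φ(1.2666)) ≈ 0.2053

By the reflection principle for standard BM, P(τ_b ≤ t) = 2 · P(B_t ≥ b). Since B_t ~ N(0, t), P(B_t ≥ 3.56) = 1 − Φ(3.56/√t) = 1 − Φ(3.56/√7.9) = 1 − Φ(1.2666) ≈ 0.10265. Doubling: P(τ_{3.56} ≤ 7.9) ≈ 2 · 0.10265 = 0.20530 ≈ 0.2053.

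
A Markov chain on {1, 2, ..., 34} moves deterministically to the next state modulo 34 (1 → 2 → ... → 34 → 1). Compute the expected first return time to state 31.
E[T_31 | X_0 = 31] = 34

The chain cycles deterministically, so starting at state 31 it returns in exactly 34 steps. Equivalently, the stationary distribution is uniform π_j = 1/34 for every state j, so by Kac's formula E[T_31] = 1/π_31 = 34.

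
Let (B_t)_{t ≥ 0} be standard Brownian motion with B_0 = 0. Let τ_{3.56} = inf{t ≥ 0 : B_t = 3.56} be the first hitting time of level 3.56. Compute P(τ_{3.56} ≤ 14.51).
P(τ_{3.56} ≤ 14.51) = 2(1 − Φ(3.56/√14.51)) = 2(1 − Φ(0.9346)) ≈ 0.3500

By the reflection principle for standard BM, P(τ_b ≤ t) = 2 · P(B_t ≥ b). Since B_t ~ N(0, t), P(B_t ≥ 3.56) = 1 − Φ(3.56/√t) = 1 − Φ(3.56/√14.51) = 1 − Φ(0.9346) ≈ 0.17500. Doubling: P(τ_{3.56} ≤ 14.51) ≈ 2 · 0.17500 = 0.35000 ≈ 0.3500.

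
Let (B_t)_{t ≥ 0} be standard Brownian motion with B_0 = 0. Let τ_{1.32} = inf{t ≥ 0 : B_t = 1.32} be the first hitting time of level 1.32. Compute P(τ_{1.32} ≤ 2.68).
P(τ_{1.32} ≤ 2.68) = 2(1 − Φ(1.32/√2.68)) = 2(1 − Φ(0.8063)) ≈ 0.4201

By the reflection principle for standard BM, P(τ_b ≤ t) = 2 · P(B_t ≥ b). Since B_t ~ N(0, t), P(B_t ≥ 1.32) = 1 − Φ(1.32/√t) = 1 − Φ(1.32/√2.68) = 1 − Φ(0.8063) ≈ 0.21003. Doubling: P(τ_{1.32} ≤ 2.68) ≈ 2 · 0.21003 = 0.42006 ≈ 0.4201.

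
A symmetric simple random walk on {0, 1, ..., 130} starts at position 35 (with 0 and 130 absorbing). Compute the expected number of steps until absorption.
E[τ | X_0 = 35] = 3325

Let v_k = E[τ | X_0 = k]. Boundary: v_0 = v_130 = 0. Recurrence: v_k = 1 + (v_{k-1} + v_{k+1})/2 for 1 ≤ k ≤ 129. The particular solution to v_k − (v_{k-1} + v_{k+1})/2 = 1 is v_k = −k^2. Adding homogeneous solution A + B k and matching boundaries gives v_k = k (130 − k). Substituting k = 35: v_35 = 35 · 95 = 3325.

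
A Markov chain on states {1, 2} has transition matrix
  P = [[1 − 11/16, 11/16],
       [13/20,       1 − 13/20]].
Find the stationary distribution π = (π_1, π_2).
π_1 = 52/107, π_2 = 55/107

Solve πP = π with π_1 + π_2 = 1. From πP = π: π_1 · (1 − 11/16) + π_2 · 13/20 = π_1 ⇒ π_2 · 13/20 = π_1 · 11/16 ⇒ π_2/π_1 = (11/16)/(13/20) = 55/52. Together with π_1 + π_2 = 1:
  π_1 = (13/20)/(11/16 + 13/20) = (13/20)/(107/80) = 52/107,
  π_2 = (11/16)/(11/16 + 13/20) = (11/16)/(107/80) = 55/107.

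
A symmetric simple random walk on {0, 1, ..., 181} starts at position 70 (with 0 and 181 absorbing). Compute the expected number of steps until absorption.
E[τ | X_0 = 70] = 7770

Let v_k = E[τ | X_0 = k]. Boundary: v_0 = v_181 = 0. Recurrence: v_k = 1 + (v_{k-1} + v_{k+1})/2 for 1 ≤ k ≤ 180. The particular solution to v_k − (v_{k-1} + v_{k+1})/2 = 1 is v_k = −k^2. Adding homogeneous solution A + B k and matching boundaries gives v_k = k (181 − k). Substituting k = 70: v_70 = 70 · 111 = 7770.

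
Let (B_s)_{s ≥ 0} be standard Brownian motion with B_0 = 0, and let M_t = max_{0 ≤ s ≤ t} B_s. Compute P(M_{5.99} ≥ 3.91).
P(M_{5.99} ≥ 3.91) = 2·P(B_{5.99} ≥ 3.91) = 2(1 − Φ(3.91/√5.99)) ≈ 0.1101

By the reflection principle for Brownian motion, P(M_t ≥ a) = 2 · P(B_t ≥ a) for a ≥ 0. Since B_t ~ N(0, t), P(B_t ≥ 3.91) = 1 − Φ(3.91/√t) = 1 − Φ(3.91/√5.99) = 1 − Φ(1.5976). So
  P(M_{5.99} ≥ 3.91) = 2(1 − Φ(1.5976)) ≈ 0.1101.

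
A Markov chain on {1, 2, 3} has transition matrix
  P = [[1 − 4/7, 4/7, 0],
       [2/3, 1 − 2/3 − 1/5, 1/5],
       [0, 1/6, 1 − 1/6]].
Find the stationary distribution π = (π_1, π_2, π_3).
π = (35/101, 30/101, 36/101)

This is a birth-death chain on three states, which satisfies detailed balance: π_1 · P_{12} = π_2 · P_{21} and π_2 · P_{23} = π_3 · P_{32}.
From π_1 · 4/7 = π_2 · 2/3: π_2/π_1 = (4/7)/(2/3) = 6/7.
From π_2 · 1/5 = π_3 · 1/6: π_3/π_2 = (1/5)/(1/6) = 6/5.
Take π_1 proportional to 1; then unnormalized π = (1, 6/7, 36/35). Normalize by dividing by the sum 101/35:
  π = (35/101, 30/101, 36/101).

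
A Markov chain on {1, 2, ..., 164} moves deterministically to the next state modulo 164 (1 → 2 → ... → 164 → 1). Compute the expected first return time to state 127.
E[T_127 | X_0 = 127] = 164

The chain cycles deterministically, so starting at state 127 it returns in exactly 164 steps. Equivalently, the stationary distribution is uniform π_j = 1/164 for every state j, so by Kac's formula E[T_127] = 1/π_127 = 164.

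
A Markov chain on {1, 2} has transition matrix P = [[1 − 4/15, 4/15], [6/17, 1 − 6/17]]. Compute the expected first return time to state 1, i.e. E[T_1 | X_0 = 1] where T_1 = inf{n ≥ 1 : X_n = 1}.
E[T_1 | X_0 = 1] = 1/π_1 = 79/45

For an irreducible recurrent Markov chain with stationary distribution π, E[T_i | X_0 = i] = 1/π_i (Kac's formula). Here π_1 = (6/17)/(4/15 + 6/17) = (6/17)/(158/255) = 45/79, so E[T_1 | X_0 = 1] = 1/π_1 = (4/15 + 6/17)/(6/17) = (158/255)/(6/17) = 79/45.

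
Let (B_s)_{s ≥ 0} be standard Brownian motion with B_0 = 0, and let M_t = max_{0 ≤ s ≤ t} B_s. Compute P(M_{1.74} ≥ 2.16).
P(M_{1.74} ≥ 2.16) = 2·P(B_{1.74} ≥ 2.16) = 2(1 − Φ(2.16/√1.74)) ≈ 0.1015

By the reflection principle for Brownian motion, P(M_t ≥ a) = 2 · P(B_t ≥ a) for a ≥ 0. Since B_t ~ N(0, t), P(B_t ≥ 2.16) = 1 − Φ(2.16/√t) = 1 − Φ(2.16/√1.74) = 1 − Φ(1.6375). So
  P(M_{1.74} ≥ 2.16) = 2(1 − Φ(1.6375)) ≈ 0.1015.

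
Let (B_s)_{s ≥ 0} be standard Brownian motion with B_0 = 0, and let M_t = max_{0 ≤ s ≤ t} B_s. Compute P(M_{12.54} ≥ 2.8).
P(M_{12.54} ≥ 2.8) = 2·P(B_{12.54} ≥ 2.8) = 2(1 − Φ(2.8/√12.54)) ≈ 0.4291

By the reflection principle for Brownian motion, P(M_t ≥ a) = 2 · P(B_t ≥ a) for a ≥ 0. Since B_t ~ N(0, t), P(B_t ≥ 2.8) = 1 − Φ(2.8/√t) = 1 − Φ(2.8/√12.54) = 1 − Φ(0.7907). So
  P(M_{12.54} ≥ 2.8) = 2(1 − Φ(0.7907)) ≈ 0.4291.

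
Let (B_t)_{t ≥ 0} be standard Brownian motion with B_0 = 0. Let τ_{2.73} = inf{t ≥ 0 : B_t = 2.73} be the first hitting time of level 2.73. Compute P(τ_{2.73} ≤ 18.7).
P(τ_{2.73} ≤ 18.7) = 2(1 − Φ(2.73/√18.7)) = 2(1 − Φ(0.6313)) ≈ 0.5278

By the reflection principle for standard BM, P(τ_b ≤ t) = 2 · P(B_t ≥ b). Since B_t ~ N(0, t), P(B_t ≥ 2.73) = 1 − Φ(2.73/√t) = 1 − Φ(2.73/√18.7) = 1 − Φ(0.6313) ≈ 0.26392. Doubling: P(τ_{2.73} ≤ 18.7) ≈ 2 · 0.26392 = 0.52784 ≈ 0.5278.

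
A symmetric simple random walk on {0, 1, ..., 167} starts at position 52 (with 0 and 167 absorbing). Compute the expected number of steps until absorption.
E[τ | X_0 = 52] = 5980

Let v_k = E[τ | X_0 = k]. Boundary: v_0 = v_167 = 0. Recurrence: v_k = 1 + (v_{k-1} + v_{k+1})/2 for 1 ≤ k ≤ 166. The particular solution to v_k − (v_{k-1} + v_{k+1})/2 = 1 is v_k = −k^2. Adding homogeneous solution A + B k and matching boundaries gives v_k = k (167 − k). Substituting k = 52: v_52 = 52 · 115 = 5980.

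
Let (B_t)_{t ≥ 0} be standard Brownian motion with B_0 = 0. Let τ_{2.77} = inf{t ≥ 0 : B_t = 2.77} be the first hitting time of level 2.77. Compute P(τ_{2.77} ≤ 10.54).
P(τ_{2.77} ≤ 10.54) = 2(1 − Φ(2.77/√10.54)) = 2(1 − Φ(0.8532)) ≈ 0.3935

By the reflection principle for standard BM, P(τ_b ≤ t) = 2 · P(B_t ≥ b). Since B_t ~ N(0, t), P(B_t ≥ 2.77) = 1 − Φ(2.77/√t) = 1 − Φ(2.77/√10.54) = 1 − Φ(0.8532) ≈ 0.19677. Doubling: P(τ_{2.77} ≤ 10.54) ≈ 2 · 0.19677 = 0.39354 ≈ 0.3935.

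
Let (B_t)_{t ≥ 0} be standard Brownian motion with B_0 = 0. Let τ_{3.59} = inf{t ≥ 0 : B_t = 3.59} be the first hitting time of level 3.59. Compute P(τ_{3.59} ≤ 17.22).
P(τ_{3.59} ≤ 17.22) = 2(1 − Φ(3.59/√17.22)) = 2(1 − Φ(0.8651)) ≈ 0.3870

By the reflection principle for standard BM, P(τ_b ≤ t) = 2 · P(B_t ≥ b). Since B_t ~ N(0, t), P(B_t ≥ 3.59) = 1 − Φ(3.59/√t) = 1 − Φ(3.59/√17.22) = 1 − Φ(0.8651) ≈ 0.19349. Doubling: P(τ_{3.59} ≤ 17.22) ≈ 2 · 0.19349 = 0.38698 ≈ 0.3870.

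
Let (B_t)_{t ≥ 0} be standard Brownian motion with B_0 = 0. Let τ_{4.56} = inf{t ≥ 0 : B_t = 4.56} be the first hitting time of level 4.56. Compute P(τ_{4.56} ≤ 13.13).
P(τ_{4.56} ≤ 13.13) = 2(1 − Φ(4.56/√13.13)) = 2(1 − Φ(1.2584)) ≈ 0.2082

By the reflection principle for standard BM, P(τ_b ≤ t) = 2 · P(B_t ≥ b). Since B_t ~ N(0, t), P(B_t ≥ 4.56) = 1 − Φ(4.56/√t) = 1 − Φ(4.56/√13.13) = 1 − Φ(1.2584) ≈ 0.10412. Doubling: P(τ_{4.56} ≤ 13.13) ≈ 2 · 0.10412 = 0.20824 ≈ 0.2082.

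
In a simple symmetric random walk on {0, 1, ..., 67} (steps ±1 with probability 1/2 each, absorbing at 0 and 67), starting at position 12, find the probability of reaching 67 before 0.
P(hit 67 before 0) = 12/67

Let u_k = P(hit 67 before 0 | start at k). Then u_0 = 0, u_67 = 1, and u_k = u_{k-1}/2 + u_{k+1}/2 for 1 ≤ k ≤ 66. This harmonic recurrence is solved by u_k = k/67, giving u_12 = 12/67.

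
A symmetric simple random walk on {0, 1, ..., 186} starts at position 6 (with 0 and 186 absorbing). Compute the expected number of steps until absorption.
E[τ | X_0 = 6] = 1080

Let v_k = E[τ | X_0 = k]. Boundary: v_0 = v_186 = 0. Recurrence: v_k = 1 + (v_{k-1} + v_{k+1})/2 for 1 ≤ k ≤ 185. The particular solution to v_k − (v_{k-1} + v_{k+1})/2 = 1 is v_k = −k^2. Adding homogeneous solution A + B k and matching boundaries gives v_k = k (186 − k). Substituting k = 6: v_6 = 6 · 180 = 1080.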